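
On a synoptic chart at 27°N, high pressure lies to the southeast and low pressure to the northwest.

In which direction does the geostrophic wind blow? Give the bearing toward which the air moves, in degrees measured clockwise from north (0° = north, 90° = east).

045°

The pressure-gradient force points toward the northwest (bearing 315°).
Geostrophic balance: in the Northern Hemisphere the Coriolis force deflects motion to the right, so the geostrophic wind blows 90° to the right of the pressure-gradient force (low pressure on the left).
Rotating 315° by 90° clockwise gives 045° — the wind blows toward the northeast.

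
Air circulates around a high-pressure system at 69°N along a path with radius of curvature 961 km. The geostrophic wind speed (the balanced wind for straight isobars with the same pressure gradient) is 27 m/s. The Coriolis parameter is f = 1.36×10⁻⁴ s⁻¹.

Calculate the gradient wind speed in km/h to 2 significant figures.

140 km/h

Around a high, pressure-gradient force acts outward with centrifugal, so Coriolis balances both:
fV = (1/ρ)|∂P/∂n| + V²/R  →  V² − fR·V + fR·V_g = 0
With fR = 1.36×10⁻⁴ × 961×10³ m = 131 m/s:
V = [fR − √((fR)² − 4 fR V_g)]/2 = [131 − √(131² − 4×131×27)]/2 = 38.1 m/s
Supergeostrophic (V > V_g = 27 m/s), as expected around a high.
Converting: 38.1 m/s × 3.6 = 140 km/h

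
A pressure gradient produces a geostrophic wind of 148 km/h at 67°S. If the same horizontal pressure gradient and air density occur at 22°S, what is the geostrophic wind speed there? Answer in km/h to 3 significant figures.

364 km/h

With the same pressure gradient and density, V_g ∝ 1/f ∝ 1/sin φ.
V₂ = V₁ · sin φ₁ / sin φ₂ = 148 × sin 67° / sin 22°
V₂ = 148 × 0.9205/0.3746 = 364 km/h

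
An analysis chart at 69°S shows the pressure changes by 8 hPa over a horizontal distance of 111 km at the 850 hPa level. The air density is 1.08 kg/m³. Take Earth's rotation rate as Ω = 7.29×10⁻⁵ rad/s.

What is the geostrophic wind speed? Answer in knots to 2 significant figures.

Coriolis parameter at 69°S:
f = 2Ω sin φ = 2 × 7.29×10⁻⁵ × sin 69° = 1.36×10⁻⁴ s⁻¹
Pressure gradient: |∂P/∂n| = 800 Pa / 111000 m = 7.21×10⁻³ Pa/m
Geostrophic balance (pressure-gradient force = Coriolis force):
V_g = (1/(fρ)) |∂P/∂n| = 7.21×10⁻³ / (1.36×10⁻⁴ × 1.08) = 49.0 m/s
Converting: 49.0 m/s × 1.944 = 95 knots

95 knots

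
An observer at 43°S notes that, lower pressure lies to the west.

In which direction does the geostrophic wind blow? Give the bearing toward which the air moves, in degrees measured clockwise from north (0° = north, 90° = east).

The pressure-gradient force points toward the west (bearing 270°).
Geostrophic balance: in the Southern Hemisphere the Coriolis force deflects motion to the left, so the geostrophic wind blows 90° to the left of the pressure-gradient force (low pressure on the right).
Rotating 270° by 90° counterclockwise gives 180° — the wind blows toward the south.

180°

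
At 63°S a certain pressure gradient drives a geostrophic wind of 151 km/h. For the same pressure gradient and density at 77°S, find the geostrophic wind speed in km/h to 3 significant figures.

With the same pressure gradient and density, V_g ∝ 1/f ∝ 1/sin φ.
V₂ = V₁ · sin φ₁ / sin φ₂ = 151 × sin 63° / sin 77°
V₂ = 151 × 0.8910/0.9744 = 138 km/h

138 km/h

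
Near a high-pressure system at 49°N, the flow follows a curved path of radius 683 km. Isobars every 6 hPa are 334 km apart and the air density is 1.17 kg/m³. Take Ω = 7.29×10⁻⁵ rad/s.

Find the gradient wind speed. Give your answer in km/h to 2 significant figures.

Coriolis parameter at 49°N:
f = 2Ω sin φ = 2 × 7.29×10⁻⁵ × sin 49° = 1.10×10⁻⁴ s⁻¹
Pressure gradient: |∂P/∂n| = 600 Pa / 334000 m = 1.80×10⁻³ Pa/m
Geostrophic speed: V_g = |∂P/∂n|/(fρ) = 1.80×10⁻³/(1.10×10⁻⁴ × 1.17) = 14.0 m/s
Around a high, pressure-gradient force acts outward with centrifugal, so Coriolis balances both:
fV = (1/ρ)|∂P/∂n| + V²/R  →  V² − fR·V + fR·V_g = 0
With fR = 1.10×10⁻⁴ × 683×10³ m = 75.2 m/s:
V = [fR − √((fR)² − 4 fR V_g)]/2 = [75.2 − √(75.2² − 4×75.2×14)]/2 = 18.5 m/s
Supergeostrophic (V > V_g = 14 m/s), as expected around a high.
Converting: 18.5 m/s × 3.6 = 67 km/h

67 km/h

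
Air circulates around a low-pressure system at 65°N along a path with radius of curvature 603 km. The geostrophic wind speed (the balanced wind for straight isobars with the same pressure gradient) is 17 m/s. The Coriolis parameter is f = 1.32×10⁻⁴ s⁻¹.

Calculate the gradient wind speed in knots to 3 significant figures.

Around a low, centrifugal force acts outward with Coriolis, so pressure-gradient force balances both:
(1/ρ)|∂P/∂n| = fV + V²/R  →  V² + fR·V − fR·V_g = 0
With fR = 1.32×10⁻⁴ × 603×10³ m = 79.6 m/s:
V = [−fR + √((fR)² + 4 fR V_g)]/2 = [−79.6 + √(79.6² + 4×79.6×17)]/2 = 14.4 m/s
Subgeostrophic (V < V_g = 17 m/s), as expected around a low.
Converting: 14.4 m/s × 1.944 = 28.0 knots

28.0 knots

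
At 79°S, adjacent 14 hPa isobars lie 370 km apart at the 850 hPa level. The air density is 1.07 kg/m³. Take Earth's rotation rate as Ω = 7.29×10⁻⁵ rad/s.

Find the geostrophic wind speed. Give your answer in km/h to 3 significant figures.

Coriolis parameter at 79°S:
f = 2Ω sin φ = 2 × 7.29×10⁻⁵ × sin 79° = 1.43×10⁻⁴ s⁻¹
Pressure gradient: |∂P/∂n| = 1400 Pa / 370000 m = 3.78×10⁻³ Pa/m
Geostrophic balance (pressure-gradient force = Coriolis force):
V_g = (1/(fρ)) |∂P/∂n| = 3.78×10⁻³ / (1.43×10⁻⁴ × 1.07) = 24.7 m/s
Converting: 24.7 m/s × 3.6 = 88.9 km/h

88.9 km/h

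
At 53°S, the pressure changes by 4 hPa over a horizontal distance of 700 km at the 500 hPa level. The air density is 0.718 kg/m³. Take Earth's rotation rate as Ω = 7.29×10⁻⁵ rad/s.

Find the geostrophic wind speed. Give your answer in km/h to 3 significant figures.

Coriolis parameter at 53°S:
f = 2Ω sin φ = 2 × 7.29×10⁻⁵ × sin 53° = 1.16×10⁻⁴ s⁻¹
Pressure gradient: |∂P/∂n| = 400 Pa / 700000 m = 5.71×10⁻⁴ Pa/m
Geostrophic balance (pressure-gradient force = Coriolis force):
V_g = (1/(fρ)) |∂P/∂n| = 5.71×10⁻⁴ / (1.16×10⁻⁴ × 0.718) = 6.83 m/s
Converting: 6.83 m/s × 3.6 = 24.6 km/h

24.6 km/h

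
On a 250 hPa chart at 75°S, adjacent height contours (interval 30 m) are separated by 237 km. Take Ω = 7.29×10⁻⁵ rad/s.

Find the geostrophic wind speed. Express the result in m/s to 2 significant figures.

8.8 m/s

Coriolis parameter at 75°S:
f = 2Ω sin φ = 2 × 7.29×10⁻⁵ × sin 75° = 1.41×10⁻⁴ s⁻¹
Height gradient: |∂Z/∂n| = 30 m / 237000 m = 1.27×10⁻⁴
On a pressure surface, geostrophic balance gives V_g = (g/f)|∂Z/∂n|:
V_g = 9.81 × 1.27×10⁻⁴ / 1.41×10⁻⁴ = 8.82 m/s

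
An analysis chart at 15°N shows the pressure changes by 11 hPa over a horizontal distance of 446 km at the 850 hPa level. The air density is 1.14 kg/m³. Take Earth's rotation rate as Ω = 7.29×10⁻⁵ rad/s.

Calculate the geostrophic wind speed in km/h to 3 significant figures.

Coriolis parameter at 15°N:
f = 2Ω sin φ = 2 × 7.29×10⁻⁵ × sin 15° = 3.77×10⁻⁵ s⁻¹
Pressure gradient: |∂P/∂n| = 1100 Pa / 446000 m = 2.47×10⁻³ Pa/m
Geostrophic balance (pressure-gradient force = Coriolis force):
V_g = (1/(fρ)) |∂P/∂n| = 2.47×10⁻³ / (3.77×10⁻⁵ × 1.14) = 57.3 m/s
Converting: 57.3 m/s × 3.6 = 206 km/h

206 km/h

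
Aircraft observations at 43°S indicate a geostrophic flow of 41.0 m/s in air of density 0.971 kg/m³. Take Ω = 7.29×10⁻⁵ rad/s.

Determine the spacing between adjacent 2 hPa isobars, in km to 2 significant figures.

51 km

Coriolis parameter at 43°S:
f = 2Ω sin φ = 2 × 7.29×10⁻⁵ × sin 43° = 9.94×10⁻⁵ s⁻¹
Geostrophic balance rearranged: |∂P/∂n| = f ρ V_g
|∂P/∂n| = 9.94×10⁻⁵ × 0.971 × 41.0 = 3.96×10⁻³ Pa/m
Isobar spacing: Δn = ΔP/|∂P/∂n| = 200 Pa / 3.96×10⁻³ Pa/m = 50523 m ≈ 51 km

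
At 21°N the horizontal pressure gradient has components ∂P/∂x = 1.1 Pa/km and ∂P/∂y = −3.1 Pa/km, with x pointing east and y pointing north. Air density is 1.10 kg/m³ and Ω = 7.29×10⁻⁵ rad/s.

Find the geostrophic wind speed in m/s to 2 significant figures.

57 m/s

Coriolis parameter at 21°N:
f = 2Ω sin φ = 2 × 7.29×10⁻⁵ × sin 21° = 5.23×10⁻⁵ s⁻¹
Component geostrophic relations (x east, y north):
u_g = −(1/(fρ)) ∂P/∂y,  v_g = (1/(fρ)) ∂P/∂x
u_g = −(−3.1×10⁻³)/(5.23×10⁻⁵ × 1.10) = 53.9 m/s;  v_g = (1.1×10⁻³)/(5.23×10⁻⁵ × 1.10) = 19.1 m/s
|V_g| = √(u_g² + v_g²) = 57.2 m/s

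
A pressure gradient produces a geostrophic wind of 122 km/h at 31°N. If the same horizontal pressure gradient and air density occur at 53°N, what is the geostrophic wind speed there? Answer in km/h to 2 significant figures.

79 km/h

With the same pressure gradient and density, V_g ∝ 1/f ∝ 1/sin φ.
V₂ = V₁ · sin φ₁ / sin φ₂ = 122 × sin 31° / sin 53°
V₂ = 122 × 0.5150/0.7986 = 79 km/h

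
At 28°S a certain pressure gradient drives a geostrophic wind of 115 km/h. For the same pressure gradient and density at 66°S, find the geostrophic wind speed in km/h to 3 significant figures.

59.1 km/h

With the same pressure gradient and density, V_g ∝ 1/f ∝ 1/sin φ.
V₂ = V₁ · sin φ₁ / sin φ₂ = 115 × sin 28° / sin 66°
V₂ = 115 × 0.4695/0.9135 = 59.1 km/h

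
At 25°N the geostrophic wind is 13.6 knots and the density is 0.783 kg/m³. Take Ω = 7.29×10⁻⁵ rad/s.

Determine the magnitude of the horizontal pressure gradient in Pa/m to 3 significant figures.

Coriolis parameter at 25°N:
f = 2Ω sin φ = 2 × 7.29×10⁻⁵ × sin 25° = 6.16×10⁻⁵ s⁻¹
Wind speed in SI: 13.6 knots = 7.00 m/s
Geostrophic balance rearranged: |∂P/∂n| = f ρ V_g
|∂P/∂n| = 6.16×10⁻⁵ × 0.783 × 7.00 = 3.38×10⁻⁴ Pa/m

3.38×10⁻⁴ Pa/m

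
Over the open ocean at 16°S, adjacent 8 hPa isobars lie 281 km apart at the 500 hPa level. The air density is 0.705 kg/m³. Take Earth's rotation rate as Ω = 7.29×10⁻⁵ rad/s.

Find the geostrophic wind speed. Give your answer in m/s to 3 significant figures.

Coriolis parameter at 16°S:
f = 2Ω sin φ = 2 × 7.29×10⁻⁵ × sin 16° = 4.02×10⁻⁵ s⁻¹
Pressure gradient: |∂P/∂n| = 800 Pa / 281000 m = 2.85×10⁻³ Pa/m
Geostrophic balance (pressure-gradient force = Coriolis force):
V_g = (1/(fρ)) |∂P/∂n| = 2.85×10⁻³ / (4.02×10⁻⁵ × 0.705) = 100 m/s

100 m/s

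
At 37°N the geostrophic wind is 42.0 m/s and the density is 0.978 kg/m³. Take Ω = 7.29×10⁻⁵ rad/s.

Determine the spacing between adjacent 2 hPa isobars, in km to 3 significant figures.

Coriolis parameter at 37°N:
f = 2Ω sin φ = 2 × 7.29×10⁻⁵ × sin 37° = 8.77×10⁻⁵ s⁻¹
Geostrophic balance rearranged: |∂P/∂n| = f ρ V_g
|∂P/∂n| = 8.77×10⁻⁵ × 0.978 × 42.0 = 3.60×10⁻³ Pa/m
Isobar spacing: Δn = ΔP/|∂P/∂n| = 200 Pa / 3.60×10⁻³ Pa/m = 55491 m ≈ 55.5 km

55.5 km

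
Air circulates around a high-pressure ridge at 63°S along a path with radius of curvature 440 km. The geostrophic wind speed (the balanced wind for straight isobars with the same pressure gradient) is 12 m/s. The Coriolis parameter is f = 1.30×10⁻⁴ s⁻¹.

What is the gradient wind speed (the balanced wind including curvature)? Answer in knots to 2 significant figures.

Around a high, pressure-gradient force acts outward with centrifugal, so Coriolis balances both:
fV = (1/ρ)|∂P/∂n| + V²/R  →  V² − fR·V + fR·V_g = 0
With fR = 1.30×10⁻⁴ × 440×10³ m = 57.2 m/s:
V = [fR − √((fR)² − 4 fR V_g)]/2 = [57.2 − √(57.2² − 4×57.2×12)]/2 = 17.1 m/s
Supergeostrophic (V > V_g = 12 m/s), as expected around a high.
Converting: 17.1 m/s × 1.944 = 33 knots

33 knots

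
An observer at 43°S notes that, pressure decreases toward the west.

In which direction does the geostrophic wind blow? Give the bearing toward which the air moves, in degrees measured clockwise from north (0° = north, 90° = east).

180°

The pressure-gradient force points toward the west (bearing 270°).
Geostrophic balance: in the Southern Hemisphere the Coriolis force deflects motion to the left, so the geostrophic wind blows 90° to the left of the pressure-gradient force (low pressure on the right).
Rotating 270° by 90° counterclockwise gives 180° — the wind blows toward the south.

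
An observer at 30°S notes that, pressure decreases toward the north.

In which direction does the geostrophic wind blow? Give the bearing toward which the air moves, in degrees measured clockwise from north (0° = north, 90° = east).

270°

The pressure-gradient force points toward the north (bearing 000°).
Geostrophic balance: in the Southern Hemisphere the Coriolis force deflects motion to the left, so the geostrophic wind blows 90° to the left of the pressure-gradient force (low pressure on the right).
Rotating 000° by 90° counterclockwise gives 270° — the wind blows toward the west.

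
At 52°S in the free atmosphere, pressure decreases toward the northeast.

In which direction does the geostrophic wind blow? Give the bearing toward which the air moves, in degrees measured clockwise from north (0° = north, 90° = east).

315°

The pressure-gradient force points toward the northeast (bearing 045°).
Geostrophic balance: in the Southern Hemisphere the Coriolis force deflects motion to the left, so the geostrophic wind blows 90° to the left of the pressure-gradient force (low pressure on the right).
Rotating 045° by 90° counterclockwise gives 315° — the wind blows toward the northwest.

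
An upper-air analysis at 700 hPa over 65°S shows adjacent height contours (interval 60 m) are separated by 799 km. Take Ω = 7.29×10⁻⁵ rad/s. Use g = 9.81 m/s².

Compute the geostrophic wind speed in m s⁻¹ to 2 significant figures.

5.6 m s⁻¹

Coriolis parameter at 65°S:
f = 2Ω sin φ = 2 × 7.29×10⁻⁵ × sin 65° = 1.32×10⁻⁴ s⁻¹
Height gradient: |∂Z/∂n| = 60 m / 799000 m = 7.51×10⁻⁵
On a pressure surface, geostrophic balance gives V_g = (g/f)|∂Z/∂n|:
V_g = 9.81 × 7.51×10⁻⁵ / 1.32×10⁻⁴ = 5.57 m/s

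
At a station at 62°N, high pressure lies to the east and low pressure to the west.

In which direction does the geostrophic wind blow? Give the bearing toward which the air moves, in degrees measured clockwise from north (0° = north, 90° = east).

The pressure-gradient force points toward the west (bearing 270°).
Geostrophic balance: in the Northern Hemisphere the Coriolis force deflects motion to the right, so the geostrophic wind blows 90° to the right of the pressure-gradient force (low pressure on the left).
Rotating 270° by 90° clockwise gives 000° — the wind blows toward the north.

000°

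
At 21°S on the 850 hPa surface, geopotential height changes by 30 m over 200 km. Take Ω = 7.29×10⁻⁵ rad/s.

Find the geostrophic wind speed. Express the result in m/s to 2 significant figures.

28 m/s

Coriolis parameter at 21°S:
f = 2Ω sin φ = 2 × 7.29×10⁻⁵ × sin 21° = 5.23×10⁻⁵ s⁻¹
Height gradient: |∂Z/∂n| = 30 m / 200000 m = 1.50×10⁻⁴
On a pressure surface, geostrophic balance gives V_g = (g/f)|∂Z/∂n|:
V_g = 9.81 × 1.50×10⁻⁴ / 5.23×10⁻⁵ = 28.2 m/s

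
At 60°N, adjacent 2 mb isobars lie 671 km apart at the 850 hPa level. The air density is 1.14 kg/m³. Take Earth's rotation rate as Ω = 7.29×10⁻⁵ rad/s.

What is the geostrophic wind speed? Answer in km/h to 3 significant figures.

Coriolis parameter at 60°N:
f = 2Ω sin φ = 2 × 7.29×10⁻⁵ × sin 60° = 1.26×10⁻⁴ s⁻¹
Pressure gradient: |∂P/∂n| = 200 Pa / 671000 m = 2.98×10⁻⁴ Pa/m
Geostrophic balance (pressure-gradient force = Coriolis force):
V_g = (1/(fρ)) |∂P/∂n| = 2.98×10⁻⁴ / (1.26×10⁻⁴ × 1.14) = 2.07 m/s
Converting: 2.07 m/s × 3.6 = 7.45 km/h

7.45 km/h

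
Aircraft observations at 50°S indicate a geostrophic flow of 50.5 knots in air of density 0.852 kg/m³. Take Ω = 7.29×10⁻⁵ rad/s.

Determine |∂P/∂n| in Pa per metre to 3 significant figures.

2.47×10⁻³ Pa/m

Coriolis parameter at 50°S:
f = 2Ω sin φ = 2 × 7.29×10⁻⁵ × sin 50° = 1.12×10⁻⁴ s⁻¹
Wind speed in SI: 50.5 knots = 26.0 m/s
Geostrophic balance rearranged: |∂P/∂n| = f ρ V_g
|∂P/∂n| = 1.12×10⁻⁴ × 0.852 × 26.0 = 2.47×10⁻³ Pa/m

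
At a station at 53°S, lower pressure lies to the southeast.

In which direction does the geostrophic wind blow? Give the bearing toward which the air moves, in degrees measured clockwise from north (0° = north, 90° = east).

The pressure-gradient force points toward the southeast (bearing 135°).
Geostrophic balance: in the Southern Hemisphere the Coriolis force deflects motion to the left, so the geostrophic wind blows 90° to the left of the pressure-gradient force (low pressure on the right).
Rotating 135° by 90° counterclockwise gives 045° — the wind blows toward the northeast.

045°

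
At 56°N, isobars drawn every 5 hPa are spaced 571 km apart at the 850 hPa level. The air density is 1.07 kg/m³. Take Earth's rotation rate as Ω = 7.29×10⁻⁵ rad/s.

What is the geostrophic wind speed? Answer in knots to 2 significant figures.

13 knots

Coriolis parameter at 56°N:
f = 2Ω sin φ = 2 × 7.29×10⁻⁵ × sin 56° = 1.21×10⁻⁴ s⁻¹
Pressure gradient: |∂P/∂n| = 500 Pa / 571000 m = 8.76×10⁻⁴ Pa/m
Geostrophic balance (pressure-gradient force = Coriolis force):
V_g = (1/(fρ)) |∂P/∂n| = 8.76×10⁻⁴ / (1.21×10⁻⁴ × 1.07) = 6.77 m/s
Converting: 6.77 m/s × 1.944 = 13 knots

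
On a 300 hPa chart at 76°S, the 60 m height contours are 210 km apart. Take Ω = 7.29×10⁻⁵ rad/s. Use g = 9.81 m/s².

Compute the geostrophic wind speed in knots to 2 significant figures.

Coriolis parameter at 76°S:
f = 2Ω sin φ = 2 × 7.29×10⁻⁵ × sin 76° = 1.41×10⁻⁴ s⁻¹
Height gradient: |∂Z/∂n| = 60 m / 210000 m = 2.86×10⁻⁴
On a pressure surface, geostrophic balance gives V_g = (g/f)|∂Z/∂n|:
V_g = 9.81 × 2.86×10⁻⁴ / 1.41×10⁻⁴ = 19.8 m/s
Converting: 19.8 m/s × 1.944 = 39 knots

39 knots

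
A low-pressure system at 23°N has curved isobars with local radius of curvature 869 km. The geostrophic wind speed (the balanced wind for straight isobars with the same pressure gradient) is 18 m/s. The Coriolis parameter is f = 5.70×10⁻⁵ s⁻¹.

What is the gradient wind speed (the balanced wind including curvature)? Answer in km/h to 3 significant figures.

50.5 km/h

Around a low, centrifugal force acts outward with Coriolis, so pressure-gradient force balances both:
(1/ρ)|∂P/∂n| = fV + V²/R  →  V² + fR·V − fR·V_g = 0
With fR = 5.70×10⁻⁵ × 869×10³ m = 49.5 m/s:
V = [−fR + √((fR)² + 4 fR V_g)]/2 = [−49.5 + √(49.5² + 4×49.5×18)]/2 = 14 m/s
Subgeostrophic (V < V_g = 18 m/s), as expected around a low.
Converting: 14 m/s × 3.6 = 50.5 km/h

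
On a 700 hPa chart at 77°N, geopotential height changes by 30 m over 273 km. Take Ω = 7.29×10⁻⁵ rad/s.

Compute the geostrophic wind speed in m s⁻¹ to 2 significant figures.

7.6 m s⁻¹

Coriolis parameter at 77°N:
f = 2Ω sin φ = 2 × 7.29×10⁻⁵ × sin 77° = 1.42×10⁻⁴ s⁻¹
Height gradient: |∂Z/∂n| = 30 m / 273000 m = 1.10×10⁻⁴
On a pressure surface, geostrophic balance gives V_g = (g/f)|∂Z/∂n|:
V_g = 9.81 × 1.10×10⁻⁴ / 1.42×10⁻⁴ = 7.59 m/s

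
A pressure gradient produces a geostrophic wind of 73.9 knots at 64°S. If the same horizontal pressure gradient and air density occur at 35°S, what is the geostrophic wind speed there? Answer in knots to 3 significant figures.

116 knots

With the same pressure gradient and density, V_g ∝ 1/f ∝ 1/sin φ.
V₂ = V₁ · sin φ₁ / sin φ₂ = 73.9 × sin 64° / sin 35°
V₂ = 73.9 × 0.8988/0.5736 = 116 knots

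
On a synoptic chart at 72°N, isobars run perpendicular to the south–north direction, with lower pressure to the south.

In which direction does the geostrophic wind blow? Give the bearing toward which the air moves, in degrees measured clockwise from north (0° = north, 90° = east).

270°

The pressure-gradient force points toward the south (bearing 180°).
Geostrophic balance: in the Northern Hemisphere the Coriolis force deflects motion to the right, so the geostrophic wind blows 90° to the right of the pressure-gradient force (low pressure on the left).
Rotating 180° by 90° clockwise gives 270° — the wind blows toward the west.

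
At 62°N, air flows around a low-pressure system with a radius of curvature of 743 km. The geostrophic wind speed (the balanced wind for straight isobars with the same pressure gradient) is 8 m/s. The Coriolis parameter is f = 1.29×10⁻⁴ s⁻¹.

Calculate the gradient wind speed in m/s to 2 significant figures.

7.4 m/s

Around a low, centrifugal force acts outward with Coriolis, so pressure-gradient force balances both:
(1/ρ)|∂P/∂n| = fV + V²/R  →  V² + fR·V − fR·V_g = 0
With fR = 1.29×10⁻⁴ × 743×10³ m = 95.8 m/s:
V = [−fR + √((fR)² + 4 fR V_g)]/2 = [−95.8 + √(95.8² + 4×95.8×8)]/2 = 7.42 m/s
Subgeostrophic (V < V_g = 8 m/s), as expected around a low.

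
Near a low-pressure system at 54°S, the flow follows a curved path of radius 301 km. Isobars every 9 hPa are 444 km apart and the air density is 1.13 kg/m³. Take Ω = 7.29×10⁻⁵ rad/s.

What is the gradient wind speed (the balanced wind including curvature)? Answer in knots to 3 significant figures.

22.3 knots

Coriolis parameter at 54°S:
f = 2Ω sin φ = 2 × 7.29×10⁻⁵ × sin 54° = 1.18×10⁻⁴ s⁻¹
Pressure gradient: |∂P/∂n| = 900 Pa / 444000 m = 2.03×10⁻³ Pa/m
Geostrophic speed: V_g = |∂P/∂n|/(fρ) = 2.03×10⁻³/(1.18×10⁻⁴ × 1.13) = 15.2 m/s
Around a low, centrifugal force acts outward with Coriolis, so pressure-gradient force balances both:
(1/ρ)|∂P/∂n| = fV + V²/R  →  V² + fR·V − fR·V_g = 0
With fR = 1.18×10⁻⁴ × 301×10³ m = 35.5 m/s:
V = [−fR + √((fR)² + 4 fR V_g)]/2 = [−35.5 + √(35.5² + 4×35.5×15.2)]/2 = 11.5 m/s
Subgeostrophic (V < V_g = 15.2 m/s), as expected around a low.
Converting: 11.5 m/s × 1.944 = 22.3 knots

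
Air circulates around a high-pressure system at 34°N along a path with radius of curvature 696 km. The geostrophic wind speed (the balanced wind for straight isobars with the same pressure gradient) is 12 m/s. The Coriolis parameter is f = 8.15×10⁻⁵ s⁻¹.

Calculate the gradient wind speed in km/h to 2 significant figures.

62 km/h

Around a high, pressure-gradient force acts outward with centrifugal, so Coriolis balances both:
fV = (1/ρ)|∂P/∂n| + V²/R  →  V² − fR·V + fR·V_g = 0
With fR = 8.15×10⁻⁵ × 696×10³ m = 56.7 m/s:
V = [fR − √((fR)² − 4 fR V_g)]/2 = [56.7 − √(56.7² − 4×56.7×12)]/2 = 17.2 m/s
Supergeostrophic (V > V_g = 12 m/s), as expected around a high.
Converting: 17.2 m/s × 3.6 = 62 km/h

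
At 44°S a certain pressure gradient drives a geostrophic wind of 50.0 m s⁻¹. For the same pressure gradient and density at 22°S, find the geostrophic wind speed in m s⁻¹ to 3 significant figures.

With the same pressure gradient and density, V_g ∝ 1/f ∝ 1/sin φ.
V₂ = V₁ · sin φ₁ / sin φ₂ = 50.0 × sin 44° / sin 22°
V₂ = 50.0 × 0.6947/0.3746 = 92.7 m s⁻¹

92.7 m s⁻¹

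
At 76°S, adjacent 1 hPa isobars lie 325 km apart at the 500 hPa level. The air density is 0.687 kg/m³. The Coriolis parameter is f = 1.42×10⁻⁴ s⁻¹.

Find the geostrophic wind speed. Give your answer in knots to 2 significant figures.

6.1 knots

Pressure gradient: |∂P/∂n| = 100 Pa / 325000 m = 3.08×10⁻⁴ Pa/m
Geostrophic balance (pressure-gradient force = Coriolis force):
V_g = (1/(fρ)) |∂P/∂n| = 3.08×10⁻⁴ / (1.42×10⁻⁴ × 0.687) = 3.15 m/s
Converting: 3.15 m/s × 1.944 = 6.1 knots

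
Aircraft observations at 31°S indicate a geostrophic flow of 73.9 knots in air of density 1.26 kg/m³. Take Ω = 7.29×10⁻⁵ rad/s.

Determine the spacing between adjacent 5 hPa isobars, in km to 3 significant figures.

139 km

Coriolis parameter at 31°S:
f = 2Ω sin φ = 2 × 7.29×10⁻⁵ × sin 31° = 7.51×10⁻⁵ s⁻¹
Wind speed in SI: 73.9 knots = 38.0 m/s
Geostrophic balance rearranged: |∂P/∂n| = f ρ V_g
|∂P/∂n| = 7.51×10⁻⁵ × 1.26 × 38.0 = 3.60×10⁻³ Pa/m
Isobar spacing: Δn = ΔP/|∂P/∂n| = 500 Pa / 3.60×10⁻³ Pa/m = 139002 m ≈ 139 km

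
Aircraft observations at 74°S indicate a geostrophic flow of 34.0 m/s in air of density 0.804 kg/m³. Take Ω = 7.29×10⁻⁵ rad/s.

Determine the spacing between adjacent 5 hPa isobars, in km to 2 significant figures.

130 km

Coriolis parameter at 74°S:
f = 2Ω sin φ = 2 × 7.29×10⁻⁵ × sin 74° = 1.40×10⁻⁴ s⁻¹
Geostrophic balance rearranged: |∂P/∂n| = f ρ V_g
|∂P/∂n| = 1.40×10⁻⁴ × 0.804 × 34.0 = 3.83×10⁻³ Pa/m
Isobar spacing: Δn = ΔP/|∂P/∂n| = 500 Pa / 3.83×10⁻³ Pa/m = 130508 m ≈ 130 km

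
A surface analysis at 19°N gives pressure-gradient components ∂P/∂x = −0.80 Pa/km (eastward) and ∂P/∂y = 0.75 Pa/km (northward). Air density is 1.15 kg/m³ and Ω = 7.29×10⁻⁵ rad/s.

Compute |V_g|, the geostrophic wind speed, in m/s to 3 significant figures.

20.1 m/s

Coriolis parameter at 19°N:
f = 2Ω sin φ = 2 × 7.29×10⁻⁵ × sin 19° = 4.75×10⁻⁵ s⁻¹
Component geostrophic relations (x east, y north):
u_g = −(1/(fρ)) ∂P/∂y,  v_g = (1/(fρ)) ∂P/∂x
u_g = −(0.75×10⁻³)/(4.75×10⁻⁵ × 1.15) = −13.7 m/s;  v_g = (−0.80×10⁻³)/(4.75×10⁻⁵ × 1.15) = −14.7 m/s
|V_g| = √(u_g² + v_g²) = 20.1 m/s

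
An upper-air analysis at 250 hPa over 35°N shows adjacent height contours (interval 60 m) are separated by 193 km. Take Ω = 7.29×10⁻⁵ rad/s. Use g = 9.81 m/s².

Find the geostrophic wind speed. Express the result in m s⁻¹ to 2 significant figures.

36 m s⁻¹

Coriolis parameter at 35°N:
f = 2Ω sin φ = 2 × 7.29×10⁻⁵ × sin 35° = 8.36×10⁻⁵ s⁻¹
Height gradient: |∂Z/∂n| = 60 m / 193000 m = 3.11×10⁻⁴
On a pressure surface, geostrophic balance gives V_g = (g/f)|∂Z/∂n|:
V_g = 9.81 × 3.11×10⁻⁴ / 8.36×10⁻⁵ = 36.5 m/s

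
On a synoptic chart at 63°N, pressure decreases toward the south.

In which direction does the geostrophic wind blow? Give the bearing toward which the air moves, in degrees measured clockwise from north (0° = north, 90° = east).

270°

The pressure-gradient force points toward the south (bearing 180°).
Geostrophic balance: in the Northern Hemisphere the Coriolis force deflects motion to the right, so the geostrophic wind blows 90° to the right of the pressure-gradient force (low pressure on the left).
Rotating 180° by 90° clockwise gives 270° — the wind blows toward the west.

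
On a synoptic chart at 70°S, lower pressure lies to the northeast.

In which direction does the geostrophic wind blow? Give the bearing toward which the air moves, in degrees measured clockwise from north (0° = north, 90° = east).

315°

The pressure-gradient force points toward the northeast (bearing 045°).
Geostrophic balance: in the Southern Hemisphere the Coriolis force deflects motion to the left, so the geostrophic wind blows 90° to the left of the pressure-gradient force (low pressure on the right).
Rotating 045° by 90° counterclockwise gives 315° — the wind blows toward the northwest.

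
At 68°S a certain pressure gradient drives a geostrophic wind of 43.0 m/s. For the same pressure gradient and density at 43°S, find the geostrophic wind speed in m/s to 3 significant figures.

With the same pressure gradient and density, V_g ∝ 1/f ∝ 1/sin φ.
V₂ = V₁ · sin φ₁ / sin φ₂ = 43.0 × sin 68° / sin 43°
V₂ = 43.0 × 0.9272/0.6820 = 58.5 m/s

58.5 m/s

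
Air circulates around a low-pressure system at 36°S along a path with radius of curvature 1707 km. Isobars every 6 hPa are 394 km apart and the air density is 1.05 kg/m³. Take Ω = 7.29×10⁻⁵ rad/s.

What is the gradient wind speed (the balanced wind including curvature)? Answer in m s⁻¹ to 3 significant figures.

15.3 m s⁻¹

Coriolis parameter at 36°S:
f = 2Ω sin φ = 2 × 7.29×10⁻⁵ × sin 36° = 8.57×10⁻⁵ s⁻¹
Pressure gradient: |∂P/∂n| = 600 Pa / 394000 m = 1.52×10⁻³ Pa/m
Geostrophic speed: V_g = |∂P/∂n|/(fρ) = 1.52×10⁻³/(8.57×10⁻⁵ × 1.05) = 16.9 m/s
Around a low, centrifugal force acts outward with Coriolis, so pressure-gradient force balances both:
(1/ρ)|∂P/∂n| = fV + V²/R  →  V² + fR·V − fR·V_g = 0
With fR = 8.57×10⁻⁵ × 1707×10³ m = 146 m/s:
V = [−fR + √((fR)² + 4 fR V_g)]/2 = [−146 + √(146² + 4×146×16.9)]/2 = 15.3 m/s
Subgeostrophic (V < V_g = 16.9 m/s), as expected around a low.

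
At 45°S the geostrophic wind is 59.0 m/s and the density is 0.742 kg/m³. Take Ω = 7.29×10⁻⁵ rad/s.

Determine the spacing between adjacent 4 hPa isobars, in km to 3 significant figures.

88.6 km

Coriolis parameter at 45°S:
f = 2Ω sin φ = 2 × 7.29×10⁻⁵ × sin 45° = 1.03×10⁻⁴ s⁻¹
Geostrophic balance rearranged: |∂P/∂n| = f ρ V_g
|∂P/∂n| = 1.03×10⁻⁴ × 0.742 × 59.0 = 4.51×10⁻³ Pa/m
Isobar spacing: Δn = ΔP/|∂P/∂n| = 400 Pa / 4.51×10⁻³ Pa/m = 88626 m ≈ 88.6 km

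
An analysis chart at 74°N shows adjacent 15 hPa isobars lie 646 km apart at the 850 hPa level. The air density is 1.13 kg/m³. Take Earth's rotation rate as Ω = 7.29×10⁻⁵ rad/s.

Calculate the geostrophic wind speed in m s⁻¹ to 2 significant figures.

Coriolis parameter at 74°N:
f = 2Ω sin φ = 2 × 7.29×10⁻⁵ × sin 74° = 1.40×10⁻⁴ s⁻¹
Pressure gradient: |∂P/∂n| = 1500 Pa / 646000 m = 2.32×10⁻³ Pa/m
Geostrophic balance (pressure-gradient force = Coriolis force):
V_g = (1/(fρ)) |∂P/∂n| = 2.32×10⁻³ / (1.40×10⁻⁴ × 1.13) = 14.7 m/s

15 m s⁻¹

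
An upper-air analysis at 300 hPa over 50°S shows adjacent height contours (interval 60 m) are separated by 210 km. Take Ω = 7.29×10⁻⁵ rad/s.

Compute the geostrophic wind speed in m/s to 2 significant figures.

Coriolis parameter at 50°S:
f = 2Ω sin φ = 2 × 7.29×10⁻⁵ × sin 50° = 1.12×10⁻⁴ s⁻¹
Height gradient: |∂Z/∂n| = 60 m / 210000 m = 2.86×10⁻⁴
On a pressure surface, geostrophic balance gives V_g = (g/f)|∂Z/∂n|:
V_g = 9.81 × 2.86×10⁻⁴ / 1.12×10⁻⁴ = 25.1 m/s

25 m/s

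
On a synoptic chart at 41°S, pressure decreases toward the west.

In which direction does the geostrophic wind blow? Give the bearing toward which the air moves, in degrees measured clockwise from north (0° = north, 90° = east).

The pressure-gradient force points toward the west (bearing 270°).
Geostrophic balance: in the Southern Hemisphere the Coriolis force deflects motion to the left, so the geostrophic wind blows 90° to the left of the pressure-gradient force (low pressure on the right).
Rotating 270° by 90° counterclockwise gives 180° — the wind blows toward the south.

180°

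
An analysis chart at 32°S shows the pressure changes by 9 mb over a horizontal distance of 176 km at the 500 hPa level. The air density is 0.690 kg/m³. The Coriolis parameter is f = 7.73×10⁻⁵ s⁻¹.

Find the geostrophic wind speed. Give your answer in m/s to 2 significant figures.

96 m/s

Pressure gradient: |∂P/∂n| = 900 Pa / 176000 m = 5.11×10⁻³ Pa/m
Geostrophic balance (pressure-gradient force = Coriolis force):
V_g = (1/(fρ)) |∂P/∂n| = 5.11×10⁻³ / (7.73×10⁻⁵ × 0.690) = 95.9 m/s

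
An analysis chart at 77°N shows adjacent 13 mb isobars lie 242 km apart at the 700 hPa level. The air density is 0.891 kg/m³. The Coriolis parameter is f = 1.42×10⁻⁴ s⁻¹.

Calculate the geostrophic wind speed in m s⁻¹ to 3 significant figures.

Pressure gradient: |∂P/∂n| = 1300 Pa / 242000 m = 5.37×10⁻³ Pa/m
Geostrophic balance (pressure-gradient force = Coriolis force):
V_g = (1/(fρ)) |∂P/∂n| = 5.37×10⁻³ / (1.42×10⁻⁴ × 0.891) = 42.5 m/s

42.5 m s⁻¹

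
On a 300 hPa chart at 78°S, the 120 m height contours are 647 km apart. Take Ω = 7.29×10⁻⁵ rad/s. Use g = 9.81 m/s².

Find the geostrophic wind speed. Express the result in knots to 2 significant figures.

Coriolis parameter at 78°S:
f = 2Ω sin φ = 2 × 7.29×10⁻⁵ × sin 78° = 1.43×10⁻⁴ s⁻¹
Height gradient: |∂Z/∂n| = 120 m / 647000 m = 1.85×10⁻⁴
On a pressure surface, geostrophic balance gives V_g = (g/f)|∂Z/∂n|:
V_g = 9.81 × 1.85×10⁻⁴ / 1.43×10⁻⁴ = 12.8 m/s
Converting: 12.8 m/s × 1.944 = 25 knots

25 knots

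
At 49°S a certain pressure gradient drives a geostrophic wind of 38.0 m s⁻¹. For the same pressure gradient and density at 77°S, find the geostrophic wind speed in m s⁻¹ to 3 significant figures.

29.4 m s⁻¹

With the same pressure gradient and density, V_g ∝ 1/f ∝ 1/sin φ.
V₂ = V₁ · sin φ₁ / sin φ₂ = 38.0 × sin 49° / sin 77°
V₂ = 38.0 × 0.7547/0.9744 = 29.4 m s⁻¹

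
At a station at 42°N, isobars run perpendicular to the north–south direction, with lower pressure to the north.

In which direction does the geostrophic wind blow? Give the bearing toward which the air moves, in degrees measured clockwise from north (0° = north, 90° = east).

The pressure-gradient force points toward the north (bearing 000°).
Geostrophic balance: in the Northern Hemisphere the Coriolis force deflects motion to the right, so the geostrophic wind blows 90° to the right of the pressure-gradient force (low pressure on the left).
Rotating 000° by 90° clockwise gives 090° — the wind blows toward the east.

090°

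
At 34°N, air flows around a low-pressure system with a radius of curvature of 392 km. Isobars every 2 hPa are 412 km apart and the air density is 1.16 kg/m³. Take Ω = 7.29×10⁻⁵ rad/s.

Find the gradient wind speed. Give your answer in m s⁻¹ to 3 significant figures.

4.50 m s⁻¹

Coriolis parameter at 34°N:
f = 2Ω sin φ = 2 × 7.29×10⁻⁵ × sin 34° = 8.15×10⁻⁵ s⁻¹
Pressure gradient: |∂P/∂n| = 200 Pa / 412000 m = 4.85×10⁻⁴ Pa/m
Geostrophic speed: V_g = |∂P/∂n|/(fρ) = 4.85×10⁻⁴/(8.15×10⁻⁵ × 1.16) = 5.13 m/s
Around a low, centrifugal force acts outward with Coriolis, so pressure-gradient force balances both:
(1/ρ)|∂P/∂n| = fV + V²/R  →  V² + fR·V − fR·V_g = 0
With fR = 8.15×10⁻⁵ × 392×10³ m = 32.0 m/s:
V = [−fR + √((fR)² + 4 fR V_g)]/2 = [−32.0 + √(32.0² + 4×32.0×5.13)]/2 = 4.5 m/s
Subgeostrophic (V < V_g = 5.13 m/s), as expected around a low.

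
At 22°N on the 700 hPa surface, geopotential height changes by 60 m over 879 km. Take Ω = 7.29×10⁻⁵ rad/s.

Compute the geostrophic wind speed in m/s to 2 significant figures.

Coriolis parameter at 22°N:
f = 2Ω sin φ = 2 × 7.29×10⁻⁵ × sin 22° = 5.46×10⁻⁵ s⁻¹
Height gradient: |∂Z/∂n| = 60 m / 879000 m = 6.83×10⁻⁵
On a pressure surface, geostrophic balance gives V_g = (g/f)|∂Z/∂n|:
V_g = 9.81 × 6.83×10⁻⁵ / 5.46×10⁻⁵ = 12.3 m/s

12 m/s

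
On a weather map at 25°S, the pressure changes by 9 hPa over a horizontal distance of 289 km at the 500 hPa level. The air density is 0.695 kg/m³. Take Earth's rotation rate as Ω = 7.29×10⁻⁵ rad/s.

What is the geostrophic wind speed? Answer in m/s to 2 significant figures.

Coriolis parameter at 25°S:
f = 2Ω sin φ = 2 × 7.29×10⁻⁵ × sin 25° = 6.16×10⁻⁵ s⁻¹
Pressure gradient: |∂P/∂n| = 900 Pa / 289000 m = 3.11×10⁻³ Pa/m
Geostrophic balance (pressure-gradient force = Coriolis force):
V_g = (1/(fρ)) |∂P/∂n| = 3.11×10⁻³ / (6.16×10⁻⁵ × 0.695) = 72.7 m/s

73 m/s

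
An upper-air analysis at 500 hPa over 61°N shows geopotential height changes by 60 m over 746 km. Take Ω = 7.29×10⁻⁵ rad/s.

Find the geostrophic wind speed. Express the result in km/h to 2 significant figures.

22 km/h

Coriolis parameter at 61°N:
f = 2Ω sin φ = 2 × 7.29×10⁻⁵ × sin 61° = 1.28×10⁻⁴ s⁻¹
Height gradient: |∂Z/∂n| = 60 m / 746000 m = 8.04×10⁻⁵
On a pressure surface, geostrophic balance gives V_g = (g/f)|∂Z/∂n|:
V_g = 9.81 × 8.04×10⁻⁵ / 1.28×10⁻⁴ = 6.19 m/s
Converting: 6.19 m/s × 3.6 = 22 km/h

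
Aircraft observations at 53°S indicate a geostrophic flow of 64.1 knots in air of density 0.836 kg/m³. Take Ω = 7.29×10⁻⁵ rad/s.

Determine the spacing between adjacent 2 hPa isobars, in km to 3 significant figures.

Coriolis parameter at 53°S:
f = 2Ω sin φ = 2 × 7.29×10⁻⁵ × sin 53° = 1.16×10⁻⁴ s⁻¹
Wind speed in SI: 64.1 knots = 33.0 m/s
Geostrophic balance rearranged: |∂P/∂n| = f ρ V_g
|∂P/∂n| = 1.16×10⁻⁴ × 0.836 × 33.0 = 3.21×10⁻³ Pa/m
Isobar spacing: Δn = ΔP/|∂P/∂n| = 200 Pa / 3.21×10⁻³ Pa/m = 62305 m ≈ 62.3 km

62.3 km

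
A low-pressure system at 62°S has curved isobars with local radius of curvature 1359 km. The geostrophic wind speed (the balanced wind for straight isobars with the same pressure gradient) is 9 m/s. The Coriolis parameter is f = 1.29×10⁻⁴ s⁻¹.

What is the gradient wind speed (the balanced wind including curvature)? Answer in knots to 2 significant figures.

Around a low, centrifugal force acts outward with Coriolis, so pressure-gradient force balances both:
(1/ρ)|∂P/∂n| = fV + V²/R  →  V² + fR·V − fR·V_g = 0
With fR = 1.29×10⁻⁴ × 1359×10³ m = 175 m/s:
V = [−fR + √((fR)² + 4 fR V_g)]/2 = [−175 + √(175² + 4×175×9)]/2 = 8.58 m/s
Subgeostrophic (V < V_g = 9 m/s), as expected around a low.
Converting: 8.58 m/s × 1.944 = 17 knots

17 knots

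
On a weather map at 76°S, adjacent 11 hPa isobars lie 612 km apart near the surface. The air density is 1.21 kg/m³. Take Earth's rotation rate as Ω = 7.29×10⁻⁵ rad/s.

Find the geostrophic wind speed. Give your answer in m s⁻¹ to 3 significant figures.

10.5 m s⁻¹

Coriolis parameter at 76°S:
f = 2Ω sin φ = 2 × 7.29×10⁻⁵ × sin 76° = 1.41×10⁻⁴ s⁻¹
Pressure gradient: |∂P/∂n| = 1100 Pa / 612000 m = 1.80×10⁻³ Pa/m
Geostrophic balance (pressure-gradient force = Coriolis force):
V_g = (1/(fρ)) |∂P/∂n| = 1.80×10⁻³ / (1.41×10⁻⁴ × 1.21) = 10.5 m/s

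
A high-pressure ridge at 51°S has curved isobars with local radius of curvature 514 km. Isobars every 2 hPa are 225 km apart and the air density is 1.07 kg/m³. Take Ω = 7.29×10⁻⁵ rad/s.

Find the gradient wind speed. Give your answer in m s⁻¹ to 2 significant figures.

Coriolis parameter at 51°S:
f = 2Ω sin φ = 2 × 7.29×10⁻⁵ × sin 51° = 1.13×10⁻⁴ s⁻¹
Pressure gradient: |∂P/∂n| = 200 Pa / 225000 m = 8.89×10⁻⁴ Pa/m
Geostrophic speed: V_g = |∂P/∂n|/(fρ) = 8.89×10⁻⁴/(1.13×10⁻⁴ × 1.07) = 7.33 m/s
Around a high, pressure-gradient force acts outward with centrifugal, so Coriolis balances both:
fV = (1/ρ)|∂P/∂n| + V²/R  →  V² − fR·V + fR·V_g = 0
With fR = 1.13×10⁻⁴ × 514×10³ m = 58.2 m/s:
V = [fR − √((fR)² − 4 fR V_g)]/2 = [58.2 − √(58.2² − 4×58.2×7.33)]/2 = 8.6 m/s
Supergeostrophic (V > V_g = 7.33 m/s), as expected around a high.

8.6 m s⁻¹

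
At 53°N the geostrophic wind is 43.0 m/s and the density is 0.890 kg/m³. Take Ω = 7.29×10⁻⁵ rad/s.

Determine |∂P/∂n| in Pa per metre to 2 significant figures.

Coriolis parameter at 53°N:
f = 2Ω sin φ = 2 × 7.29×10⁻⁵ × sin 53° = 1.16×10⁻⁴ s⁻¹
Geostrophic balance rearranged: |∂P/∂n| = f ρ V_g
|∂P/∂n| = 1.16×10⁻⁴ × 0.890 × 43.0 = 4.46×10⁻³ Pa/m

4.5×10⁻³ Pa/m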